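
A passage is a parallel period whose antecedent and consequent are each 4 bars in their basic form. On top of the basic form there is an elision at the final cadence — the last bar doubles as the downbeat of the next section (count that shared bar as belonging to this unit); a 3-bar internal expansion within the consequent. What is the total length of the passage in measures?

Basic parallel period: 4 + 4 = 8 bars.
8 (basic form) + 3 (internal expansion) = 11.
The elision shares a bar with the next section but does not change this unit's count.

11 measures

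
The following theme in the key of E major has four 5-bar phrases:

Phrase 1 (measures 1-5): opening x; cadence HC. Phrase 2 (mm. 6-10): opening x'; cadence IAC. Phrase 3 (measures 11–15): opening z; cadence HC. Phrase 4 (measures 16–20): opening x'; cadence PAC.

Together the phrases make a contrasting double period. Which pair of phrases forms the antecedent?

phrases 1 and 2

In a double period the first pair of phrases (ending imperfect authentic cadence) is the large antecedent and the second pair (ending perfect authentic cadence) is the large consequent; the antecedent is phrases 1 and 2.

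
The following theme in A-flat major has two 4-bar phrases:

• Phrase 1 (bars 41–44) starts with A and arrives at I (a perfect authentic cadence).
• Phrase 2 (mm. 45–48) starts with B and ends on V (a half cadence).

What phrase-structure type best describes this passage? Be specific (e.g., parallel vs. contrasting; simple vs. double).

The second phrase closes with a half cadence, which is not stronger than the first phrase's perfect authentic cadence; without a weak→strong cadential pair there is no antecedent–consequent relationship, so this is a phrase group rather than a period.

phrase group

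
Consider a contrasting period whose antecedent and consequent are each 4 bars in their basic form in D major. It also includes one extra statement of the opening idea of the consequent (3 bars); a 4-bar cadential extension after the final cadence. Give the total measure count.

Basic contrasting period: 4 + 4 = 8 bars.
8 (basic form) + 3 (extra statement) + 4 (cadential extension) = 15.

15 measures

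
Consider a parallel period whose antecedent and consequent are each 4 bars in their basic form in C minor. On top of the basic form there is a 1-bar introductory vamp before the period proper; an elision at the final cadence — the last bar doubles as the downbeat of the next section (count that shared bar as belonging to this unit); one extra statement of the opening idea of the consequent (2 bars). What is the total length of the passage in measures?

11 measures

Basic parallel period: 4 + 4 = 8 bars.
8 (basic form) + 1 (introduction) + 2 (extra statement) = 11.
The elision shares a bar with the next section but does not change this unit's count.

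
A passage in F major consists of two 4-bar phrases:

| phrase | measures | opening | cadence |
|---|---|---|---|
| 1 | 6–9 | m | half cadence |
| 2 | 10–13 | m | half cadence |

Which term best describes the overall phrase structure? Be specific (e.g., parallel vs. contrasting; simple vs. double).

Both phrases have the same opening (m) and the same cadence (half cadence): the second is a restatement, not a consequent, so this is a repeated phrase rather than a period.

repeated phrase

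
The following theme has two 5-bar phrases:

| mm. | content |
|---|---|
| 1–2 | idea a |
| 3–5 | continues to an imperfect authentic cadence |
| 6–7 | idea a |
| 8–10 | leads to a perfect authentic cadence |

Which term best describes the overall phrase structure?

parallel period

Phrase 1 ends with an imperfect authentic cadence (weaker) and phrase 2 with a perfect authentic cadence (stronger): antecedent + consequent = a period.
The two phrases open with the same material (a / a), so the period is parallel.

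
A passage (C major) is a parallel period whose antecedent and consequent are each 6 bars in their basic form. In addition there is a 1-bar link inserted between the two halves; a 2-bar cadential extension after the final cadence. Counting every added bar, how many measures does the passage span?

Basic parallel period: 6 + 6 = 12 bars.
12 (basic form) + 1 (link) + 2 (cadential extension) = 15.

15 measures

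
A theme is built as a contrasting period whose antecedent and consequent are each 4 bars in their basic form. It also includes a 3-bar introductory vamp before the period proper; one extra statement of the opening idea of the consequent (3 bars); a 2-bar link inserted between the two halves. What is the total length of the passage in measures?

Basic contrasting period: 4 + 4 = 8 bars.
8 (basic form) + 3 (introduction) + 3 (extra statement) + 2 (link) = 16.

16 measures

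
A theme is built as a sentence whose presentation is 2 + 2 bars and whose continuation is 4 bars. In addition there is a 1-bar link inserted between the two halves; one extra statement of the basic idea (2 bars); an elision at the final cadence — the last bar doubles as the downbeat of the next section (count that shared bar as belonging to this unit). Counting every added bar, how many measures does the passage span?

11 measures

Basic sentence: 2 + 2 + 4 = 8 bars.
8 (basic form) + 1 (link) + 2 (extra statement) = 11.
The elision shares a bar with the next section but does not change this unit's count.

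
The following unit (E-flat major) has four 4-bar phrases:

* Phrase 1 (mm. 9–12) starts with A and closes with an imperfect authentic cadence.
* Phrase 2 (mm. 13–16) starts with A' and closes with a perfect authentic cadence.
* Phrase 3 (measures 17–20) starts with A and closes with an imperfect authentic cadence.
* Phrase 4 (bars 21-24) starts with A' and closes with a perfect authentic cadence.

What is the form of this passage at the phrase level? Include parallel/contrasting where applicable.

The cadence pattern IAC–PAC–IAC–PAC is weak–strong twice, and phrases 3–4 restate phrases 1–2: a period heard twice, not a double period (which would end weakly at phrase 2).

repeated period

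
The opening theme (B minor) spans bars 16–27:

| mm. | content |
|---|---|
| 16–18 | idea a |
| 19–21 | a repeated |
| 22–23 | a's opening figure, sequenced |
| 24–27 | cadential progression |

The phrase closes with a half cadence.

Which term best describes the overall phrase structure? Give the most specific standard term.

Basic idea (measures 16–18) + its repetition (mm. 19–21) form the presentation; fragmentation and cadence (mm. 22–27) form the continuation — the 12-bar whole is a sentence.

sentence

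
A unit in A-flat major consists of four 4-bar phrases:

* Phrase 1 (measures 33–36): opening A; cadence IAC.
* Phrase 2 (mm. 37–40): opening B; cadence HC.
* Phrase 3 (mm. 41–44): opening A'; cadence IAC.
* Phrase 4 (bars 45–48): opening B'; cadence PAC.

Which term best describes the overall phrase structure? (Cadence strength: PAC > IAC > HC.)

Four phrases in two halves: the first half (mm. 33–40) ends with a half cadence, the second (mm. 41–48) with a perfect authentic cadence — a large antecedent–consequent pair, i.e. a double period.
Phrase 3 begins with the same material as phrase 1, making it parallel.

parallel double period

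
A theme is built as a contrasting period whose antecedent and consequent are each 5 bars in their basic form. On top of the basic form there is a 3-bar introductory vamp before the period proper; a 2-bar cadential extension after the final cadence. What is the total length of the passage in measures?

15 measures

Basic contrasting period: 5 + 5 = 10 bars.
10 (basic form) + 3 (introduction) + 2 (cadential extension) = 15.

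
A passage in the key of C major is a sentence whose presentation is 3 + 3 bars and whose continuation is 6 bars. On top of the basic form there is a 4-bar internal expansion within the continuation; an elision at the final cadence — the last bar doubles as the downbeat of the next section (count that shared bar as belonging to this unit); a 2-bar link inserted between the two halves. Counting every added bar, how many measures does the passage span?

18 measures

Basic sentence: 3 + 3 + 6 = 12 bars.
12 (basic form) + 4 (internal expansion) + 2 (link) = 18.
The elision shares a bar with the next section but does not change this unit's count.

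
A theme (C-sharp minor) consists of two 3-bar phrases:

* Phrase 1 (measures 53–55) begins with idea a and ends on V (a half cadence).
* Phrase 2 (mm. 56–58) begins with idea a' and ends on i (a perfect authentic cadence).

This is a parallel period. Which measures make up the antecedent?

The phrase ending with the weaker cadence (half cadence) is the antecedent; the one ending more conclusively (perfect authentic cadence) is the consequent. The antecedent is measures 53–55.

measures 53–55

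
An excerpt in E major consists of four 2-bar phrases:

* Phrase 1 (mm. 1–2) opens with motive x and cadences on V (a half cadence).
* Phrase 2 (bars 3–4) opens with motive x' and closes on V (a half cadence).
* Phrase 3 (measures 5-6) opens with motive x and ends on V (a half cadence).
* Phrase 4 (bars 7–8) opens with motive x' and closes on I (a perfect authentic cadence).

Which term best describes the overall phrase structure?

Four phrases in two halves: the first half (mm. 1–4) ends with a half cadence, the second (bars 5–8) with a perfect authentic cadence — a large antecedent–consequent pair, i.e. a double period.
Phrase 3 begins with the same material as phrase 1, making it parallel.

parallel double period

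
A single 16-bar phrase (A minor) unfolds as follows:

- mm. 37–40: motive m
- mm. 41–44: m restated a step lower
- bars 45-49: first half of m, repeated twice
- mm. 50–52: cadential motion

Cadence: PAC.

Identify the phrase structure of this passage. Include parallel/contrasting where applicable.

Basic idea (mm. 37–40) + its repetition (measures 41-44) form the presentation; fragmentation and cadence (mm. 45–52) form the continuation — the 16-bar whole is a sentence.

sentence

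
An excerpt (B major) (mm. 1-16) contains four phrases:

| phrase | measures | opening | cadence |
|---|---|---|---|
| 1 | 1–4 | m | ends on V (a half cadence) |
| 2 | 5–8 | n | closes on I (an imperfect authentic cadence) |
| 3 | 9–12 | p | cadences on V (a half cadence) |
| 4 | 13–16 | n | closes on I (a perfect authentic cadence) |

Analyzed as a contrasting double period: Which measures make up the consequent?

measures 9–16

In a double period the four phrases pair into a large antecedent (phrases 1–2, ending imperfect authentic cadence) and a large consequent (phrases 3–4, ending perfect authentic cadence). The consequent spans mm. 9–16.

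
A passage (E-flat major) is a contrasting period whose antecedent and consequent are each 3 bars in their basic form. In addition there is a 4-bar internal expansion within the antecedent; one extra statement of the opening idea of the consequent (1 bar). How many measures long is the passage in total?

Basic contrasting period: 3 + 3 = 6 bars.
6 (basic form) + 4 (internal expansion) + 1 (extra statement) = 11.

11 measures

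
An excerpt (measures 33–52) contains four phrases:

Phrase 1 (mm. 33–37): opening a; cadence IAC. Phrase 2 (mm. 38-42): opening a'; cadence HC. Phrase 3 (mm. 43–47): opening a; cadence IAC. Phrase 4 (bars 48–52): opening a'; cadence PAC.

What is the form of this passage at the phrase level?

Four phrases in two halves: the first half (mm. 33–42) ends with a half cadence, the second (bars 43-52) with a perfect authentic cadence — a large antecedent–consequent pair, i.e. a double period.
Phrase 3 begins with the same material as phrase 1, making it parallel.

parallel double period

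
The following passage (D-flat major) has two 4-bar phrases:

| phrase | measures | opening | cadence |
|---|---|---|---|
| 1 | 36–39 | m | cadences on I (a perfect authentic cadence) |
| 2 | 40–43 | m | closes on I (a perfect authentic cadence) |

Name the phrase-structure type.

Both phrases have the same opening (m) and the same cadence (perfect authentic cadence): the second is a restatement, not a consequent, so this is a repeated phrase rather than a period.

repeated phrase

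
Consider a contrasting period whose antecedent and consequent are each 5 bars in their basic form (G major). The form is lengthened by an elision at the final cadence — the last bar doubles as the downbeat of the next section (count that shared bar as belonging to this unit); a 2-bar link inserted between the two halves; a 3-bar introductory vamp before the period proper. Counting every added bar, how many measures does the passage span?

Basic contrasting period: 5 + 5 = 10 bars.
10 (basic form) + 2 (link) + 3 (introduction) = 15.
The elision shares a bar with the next section but does not change this unit's count.

15 measures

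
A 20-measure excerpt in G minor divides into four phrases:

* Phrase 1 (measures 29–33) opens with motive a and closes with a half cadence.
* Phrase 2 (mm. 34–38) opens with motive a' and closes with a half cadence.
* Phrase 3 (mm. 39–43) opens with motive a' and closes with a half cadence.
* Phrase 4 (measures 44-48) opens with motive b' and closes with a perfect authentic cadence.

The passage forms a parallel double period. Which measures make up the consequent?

measures 39–48

In a double period the first pair of phrases (ending half cadence) is the large antecedent and the second pair (ending perfect authentic cadence) is the large consequent; the consequent is measures 39–48.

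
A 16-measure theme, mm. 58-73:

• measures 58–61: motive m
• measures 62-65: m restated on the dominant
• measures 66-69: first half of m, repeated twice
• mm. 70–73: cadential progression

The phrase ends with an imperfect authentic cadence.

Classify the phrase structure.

Basic idea (mm. 58–61) + its repetition (mm. 62–65) form the presentation; fragmentation and cadence (mm. 66-73) form the continuation — the 16-bar whole is a sentence.

sentence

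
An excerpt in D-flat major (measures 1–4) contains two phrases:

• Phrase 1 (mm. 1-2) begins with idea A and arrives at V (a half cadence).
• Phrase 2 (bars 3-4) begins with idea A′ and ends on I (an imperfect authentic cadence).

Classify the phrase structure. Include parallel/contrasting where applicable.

parallel period

Phrase 1 ends with a half cadence (weaker) and phrase 2 with an imperfect authentic cadence (stronger): antecedent + consequent = a period.
The two phrases open with the same material (A / A′), so the period is parallel.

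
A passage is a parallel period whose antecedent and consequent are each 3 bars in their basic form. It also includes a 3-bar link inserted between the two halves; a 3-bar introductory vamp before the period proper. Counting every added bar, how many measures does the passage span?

Basic parallel period: 3 + 3 = 6 bars.
6 (basic form) + 3 (link) + 3 (introduction) = 12.

12 measures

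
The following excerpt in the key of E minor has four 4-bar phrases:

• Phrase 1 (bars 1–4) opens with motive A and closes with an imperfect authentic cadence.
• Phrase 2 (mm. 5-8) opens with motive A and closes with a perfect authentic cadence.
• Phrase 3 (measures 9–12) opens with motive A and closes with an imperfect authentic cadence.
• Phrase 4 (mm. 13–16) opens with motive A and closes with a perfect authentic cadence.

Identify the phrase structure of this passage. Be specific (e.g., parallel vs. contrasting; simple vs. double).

repeated period

The cadence pattern IAC–PAC–IAC–PAC is weak–strong twice, and phrases 3–4 restate phrases 1–2: a period heard twice, not a double period (which would end weakly at phrase 2).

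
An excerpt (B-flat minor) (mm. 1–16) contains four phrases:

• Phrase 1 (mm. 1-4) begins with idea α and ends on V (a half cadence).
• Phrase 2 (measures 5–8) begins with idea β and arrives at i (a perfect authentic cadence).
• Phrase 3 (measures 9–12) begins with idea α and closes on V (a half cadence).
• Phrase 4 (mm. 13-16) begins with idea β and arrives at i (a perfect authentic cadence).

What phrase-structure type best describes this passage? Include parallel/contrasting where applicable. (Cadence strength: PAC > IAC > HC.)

repeated period

The cadence pattern HC–PAC–HC–PAC is weak–strong twice, and phrases 3–4 restate phrases 1–2: a period heard twice, not a double period (which would end weakly at phrase 2).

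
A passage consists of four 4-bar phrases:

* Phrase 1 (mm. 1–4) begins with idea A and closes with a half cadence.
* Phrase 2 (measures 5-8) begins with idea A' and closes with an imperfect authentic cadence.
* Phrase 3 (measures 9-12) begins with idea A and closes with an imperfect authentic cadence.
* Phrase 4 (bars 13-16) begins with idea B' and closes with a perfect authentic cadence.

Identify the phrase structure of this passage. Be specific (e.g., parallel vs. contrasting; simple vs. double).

Four phrases in two halves: the first half (bars 1–8) ends with an imperfect authentic cadence, the second (measures 9–16) with a perfect authentic cadence — a large antecedent–consequent pair, i.e. a double period.
Phrase 3 begins with the same material as phrase 1, making it parallel.

parallel double period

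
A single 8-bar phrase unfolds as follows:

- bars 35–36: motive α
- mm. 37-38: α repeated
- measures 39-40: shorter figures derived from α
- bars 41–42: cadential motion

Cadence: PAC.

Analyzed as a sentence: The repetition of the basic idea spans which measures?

measures 37–38

The presentation of a sentence is the basic idea (mm. 35–36) plus its repetition (mm. 37-38); the repetition of the basic idea is therefore measures 37-38.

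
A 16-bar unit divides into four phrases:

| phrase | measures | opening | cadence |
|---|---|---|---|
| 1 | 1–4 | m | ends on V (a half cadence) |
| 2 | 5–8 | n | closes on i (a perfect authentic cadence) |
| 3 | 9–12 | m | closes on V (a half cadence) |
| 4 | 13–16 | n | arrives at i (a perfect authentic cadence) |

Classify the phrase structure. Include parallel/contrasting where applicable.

repeated period

The cadence pattern HC–PAC–HC–PAC is weak–strong twice, and phrases 3–4 restate phrases 1–2: a period heard twice, not a double period (which would end weakly at phrase 2).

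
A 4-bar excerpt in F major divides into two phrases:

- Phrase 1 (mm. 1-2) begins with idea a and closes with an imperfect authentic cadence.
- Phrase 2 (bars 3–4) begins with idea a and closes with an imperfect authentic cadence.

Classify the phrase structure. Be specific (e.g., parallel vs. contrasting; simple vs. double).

Both phrases have the same opening (a) and the same cadence (imperfect authentic cadence): the second is a restatement, not a consequent, so this is a repeated phrase rather than a period.

repeated phrase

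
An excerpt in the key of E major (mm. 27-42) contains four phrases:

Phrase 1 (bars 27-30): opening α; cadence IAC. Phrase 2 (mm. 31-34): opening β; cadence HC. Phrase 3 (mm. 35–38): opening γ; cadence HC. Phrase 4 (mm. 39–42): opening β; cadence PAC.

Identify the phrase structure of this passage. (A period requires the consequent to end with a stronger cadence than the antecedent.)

Four phrases in two halves: the first half (measures 27-34) ends with a half cadence, the second (mm. 35–42) with a perfect authentic cadence — a large antecedent–consequent pair, i.e. a double period.
Phrase 3 begins with different material from phrase 1, making it contrasting.

contrasting double period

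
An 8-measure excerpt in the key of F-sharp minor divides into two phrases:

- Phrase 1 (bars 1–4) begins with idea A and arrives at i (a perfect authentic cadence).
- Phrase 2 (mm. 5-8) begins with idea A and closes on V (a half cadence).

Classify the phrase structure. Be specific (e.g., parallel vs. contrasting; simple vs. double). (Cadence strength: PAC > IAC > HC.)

phrase group

The second phrase closes with a half cadence, which is not stronger than the first phrase's perfect authentic cadence; without a weak→strong cadential pair there is no antecedent–consequent relationship, so this is a phrase group rather than a period.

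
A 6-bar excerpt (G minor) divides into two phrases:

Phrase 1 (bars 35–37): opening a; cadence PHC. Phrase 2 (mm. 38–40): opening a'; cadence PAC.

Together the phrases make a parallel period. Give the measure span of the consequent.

The phrase ending with the weaker cadence (Phrygian half cadence) is the antecedent; the one ending more conclusively (perfect authentic cadence) is the consequent. The consequent is measures 38–40.

measures 38–40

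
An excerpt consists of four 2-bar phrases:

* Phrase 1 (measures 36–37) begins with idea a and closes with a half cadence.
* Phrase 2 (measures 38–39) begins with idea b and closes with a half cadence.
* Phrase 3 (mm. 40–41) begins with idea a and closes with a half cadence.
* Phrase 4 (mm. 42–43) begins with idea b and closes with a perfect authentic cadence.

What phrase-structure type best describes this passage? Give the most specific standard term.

Four phrases in two halves: the first half (bars 36–39) ends with a half cadence, the second (measures 40–43) with a perfect authentic cadence — a large antecedent–consequent pair, i.e. a double period.
Phrase 3 begins with the same material as phrase 1, making it parallel.

parallel double period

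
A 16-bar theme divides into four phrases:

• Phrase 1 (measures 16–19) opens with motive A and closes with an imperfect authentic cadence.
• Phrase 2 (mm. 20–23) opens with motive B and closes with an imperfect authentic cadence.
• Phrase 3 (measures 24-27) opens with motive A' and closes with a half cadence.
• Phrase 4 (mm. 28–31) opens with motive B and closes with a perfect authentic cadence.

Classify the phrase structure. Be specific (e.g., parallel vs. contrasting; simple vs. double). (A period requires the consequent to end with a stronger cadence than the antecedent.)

Four phrases in two halves: the first half (bars 16–23) ends with an imperfect authentic cadence, the second (measures 24–31) with a perfect authentic cadence — a large antecedent–consequent pair, i.e. a double period.
Phrase 3 begins with the same material as phrase 1, making it parallel.

parallel double period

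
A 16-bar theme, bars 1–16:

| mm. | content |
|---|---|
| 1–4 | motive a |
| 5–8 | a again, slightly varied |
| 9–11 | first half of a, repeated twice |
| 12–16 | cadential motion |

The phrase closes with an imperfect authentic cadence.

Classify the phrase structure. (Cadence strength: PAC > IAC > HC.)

sentence

Basic idea (mm. 1–4) + its repetition (mm. 5–8) form the presentation; fragmentation and cadence (bars 9-16) form the continuation — the 16-bar whole is a sentence.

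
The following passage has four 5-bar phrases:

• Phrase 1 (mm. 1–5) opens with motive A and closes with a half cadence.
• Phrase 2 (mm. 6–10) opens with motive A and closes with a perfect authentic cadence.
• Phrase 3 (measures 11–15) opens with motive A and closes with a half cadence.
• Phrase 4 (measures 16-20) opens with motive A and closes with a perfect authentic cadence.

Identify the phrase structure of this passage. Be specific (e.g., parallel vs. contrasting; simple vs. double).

repeated period

The cadence pattern HC–PAC–HC–PAC is weak–strong twice, and phrases 3–4 restate phrases 1–2: a period heard twice, not a double period (which would end weakly at phrase 2).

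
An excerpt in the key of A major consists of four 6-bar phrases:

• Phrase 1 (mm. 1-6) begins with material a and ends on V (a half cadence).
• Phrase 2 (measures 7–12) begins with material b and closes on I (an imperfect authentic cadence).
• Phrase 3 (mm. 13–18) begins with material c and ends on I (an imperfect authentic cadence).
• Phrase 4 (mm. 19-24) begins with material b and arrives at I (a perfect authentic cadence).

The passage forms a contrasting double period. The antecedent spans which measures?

In a double period the four phrases pair into a large antecedent (phrases 1–2, ending imperfect authentic cadence) and a large consequent (phrases 3–4, ending perfect authentic cadence). The antecedent spans bars 1–12.

measures 1–12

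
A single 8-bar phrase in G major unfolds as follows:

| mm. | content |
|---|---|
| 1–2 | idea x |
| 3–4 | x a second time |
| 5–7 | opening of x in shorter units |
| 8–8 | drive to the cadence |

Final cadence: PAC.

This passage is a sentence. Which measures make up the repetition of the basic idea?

The presentation of a sentence is the basic idea (mm. 1–2) plus its repetition (mm. 3-4); the repetition of the basic idea is therefore mm. 3–4.

measures 3–4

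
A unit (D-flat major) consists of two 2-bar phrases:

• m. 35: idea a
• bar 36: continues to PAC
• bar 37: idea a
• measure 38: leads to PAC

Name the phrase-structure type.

Both phrases have the same opening (a) and the same cadence (perfect authentic cadence): the second is a restatement, not a consequent, so this is a repeated phrase rather than a period.

repeated phrase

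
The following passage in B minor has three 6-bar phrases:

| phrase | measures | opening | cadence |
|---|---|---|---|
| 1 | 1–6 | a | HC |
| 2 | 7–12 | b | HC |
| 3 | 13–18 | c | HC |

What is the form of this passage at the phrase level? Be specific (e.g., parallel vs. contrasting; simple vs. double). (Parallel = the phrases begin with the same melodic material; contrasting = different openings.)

phrase group

The final phrase closes with a half cadence, which is not stronger than the preceding half cadence; the 3 phrases lack an overall antecedent–consequent design and so form a phrase group.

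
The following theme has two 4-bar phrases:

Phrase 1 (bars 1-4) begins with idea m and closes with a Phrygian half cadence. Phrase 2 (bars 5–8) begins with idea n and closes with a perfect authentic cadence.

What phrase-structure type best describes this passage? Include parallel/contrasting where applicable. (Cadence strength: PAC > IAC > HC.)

Phrase 1 ends with a Phrygian half cadence (weaker) and phrase 2 with a perfect authentic cadence (stronger): antecedent + consequent = a period.
The two phrases open with different material (m / n), so the period is contrasting.

contrasting period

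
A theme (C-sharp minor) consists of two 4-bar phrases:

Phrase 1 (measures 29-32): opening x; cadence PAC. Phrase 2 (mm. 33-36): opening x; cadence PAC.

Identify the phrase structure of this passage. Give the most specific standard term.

repeated phrase

Both phrases have the same opening (x) and the same cadence (perfect authentic cadence): the second is a restatement, not a consequent, so this is a repeated phrase rather than a period.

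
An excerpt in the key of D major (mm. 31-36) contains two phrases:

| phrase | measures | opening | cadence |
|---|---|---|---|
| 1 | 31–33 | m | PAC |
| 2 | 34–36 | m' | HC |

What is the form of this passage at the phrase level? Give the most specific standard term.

The second phrase closes with a half cadence, which is not stronger than the first phrase's perfect authentic cadence; without a weak→strong cadential pair there is no antecedent–consequent relationship, so this is a phrase group rather than a period.

phrase group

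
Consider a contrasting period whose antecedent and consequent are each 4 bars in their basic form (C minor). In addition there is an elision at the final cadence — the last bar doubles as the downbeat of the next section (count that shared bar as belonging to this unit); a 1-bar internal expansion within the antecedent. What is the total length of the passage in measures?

9 measures

Basic contrasting period: 4 + 4 = 8 bars.
8 (basic form) + 1 (internal expansion) = 9.
The elision shares a bar with the next section but does not change this unit's count.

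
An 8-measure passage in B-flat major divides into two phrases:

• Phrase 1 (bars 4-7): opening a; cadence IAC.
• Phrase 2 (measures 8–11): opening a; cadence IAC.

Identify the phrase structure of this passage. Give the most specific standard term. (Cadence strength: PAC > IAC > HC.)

Both phrases have the same opening (a) and the same cadence (imperfect authentic cadence): the second is a restatement, not a consequent, so this is a repeated phrase rather than a period.

repeated phrase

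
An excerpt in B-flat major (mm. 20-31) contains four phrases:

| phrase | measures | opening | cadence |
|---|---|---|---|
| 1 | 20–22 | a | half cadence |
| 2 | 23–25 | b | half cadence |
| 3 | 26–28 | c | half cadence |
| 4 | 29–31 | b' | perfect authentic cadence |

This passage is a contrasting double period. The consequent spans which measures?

measures 26–31

In a double period the four phrases pair into a large antecedent (phrases 1–2, ending half cadence) and a large consequent (phrases 3–4, ending perfect authentic cadence). The consequent spans bars 26–31.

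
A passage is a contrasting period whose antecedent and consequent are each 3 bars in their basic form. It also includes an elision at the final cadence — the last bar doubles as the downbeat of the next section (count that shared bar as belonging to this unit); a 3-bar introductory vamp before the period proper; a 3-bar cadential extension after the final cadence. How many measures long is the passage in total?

Basic contrasting period: 3 + 3 = 6 bars.
6 (basic form) + 3 (introduction) + 3 (cadential extension) = 12.
The elision shares a bar with the next section but does not change this unit's count.

12 measures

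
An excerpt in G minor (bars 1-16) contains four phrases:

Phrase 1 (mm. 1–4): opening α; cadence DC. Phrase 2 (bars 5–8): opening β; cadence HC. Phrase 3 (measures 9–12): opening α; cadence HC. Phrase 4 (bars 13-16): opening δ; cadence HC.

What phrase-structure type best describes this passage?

Phrase 4 ends with a half cadence, no stronger than phrase 2's half cadence, so the four phrases do not form a double period; nor do phrases 3–4 duplicate 1–2, so it is not a repeated period. With no phrase reaching a conclusive cadence, the passage is a phrase group.

phrase group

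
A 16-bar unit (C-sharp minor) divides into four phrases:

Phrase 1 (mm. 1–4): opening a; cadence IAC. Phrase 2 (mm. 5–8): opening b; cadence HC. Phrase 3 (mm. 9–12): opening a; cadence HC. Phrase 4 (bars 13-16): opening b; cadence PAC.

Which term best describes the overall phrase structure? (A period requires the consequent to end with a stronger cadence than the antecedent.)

Four phrases in two halves: the first half (measures 1–8) ends with a half cadence, the second (measures 9–16) with a perfect authentic cadence — a large antecedent–consequent pair, i.e. a double period.
Phrase 3 begins with the same material as phrase 1, making it parallel.

parallel double period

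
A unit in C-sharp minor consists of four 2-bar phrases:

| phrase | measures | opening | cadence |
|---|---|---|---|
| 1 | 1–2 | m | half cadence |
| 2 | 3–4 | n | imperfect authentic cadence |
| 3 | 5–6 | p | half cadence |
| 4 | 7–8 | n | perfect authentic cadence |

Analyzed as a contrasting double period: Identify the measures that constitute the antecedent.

In a double period the four phrases pair into a large antecedent (phrases 1–2, ending imperfect authentic cadence) and a large consequent (phrases 3–4, ending perfect authentic cadence). The antecedent spans mm. 1–4.

measures 1–4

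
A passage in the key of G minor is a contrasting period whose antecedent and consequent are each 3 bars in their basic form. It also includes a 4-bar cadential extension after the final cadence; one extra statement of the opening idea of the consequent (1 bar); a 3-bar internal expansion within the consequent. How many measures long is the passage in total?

Basic contrasting period: 3 + 3 = 6 bars.
6 (basic form) + 4 (cadential extension) + 1 (extra statement) + 3 (internal expansion) = 14.

14 measures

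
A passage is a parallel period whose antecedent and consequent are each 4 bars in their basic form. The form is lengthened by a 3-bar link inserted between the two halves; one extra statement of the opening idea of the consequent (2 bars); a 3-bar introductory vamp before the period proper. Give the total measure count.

Basic parallel period: 4 + 4 = 8 bars.
8 (basic form) + 3 (link) + 2 (extra statement) + 3 (introduction) = 16.

16 measures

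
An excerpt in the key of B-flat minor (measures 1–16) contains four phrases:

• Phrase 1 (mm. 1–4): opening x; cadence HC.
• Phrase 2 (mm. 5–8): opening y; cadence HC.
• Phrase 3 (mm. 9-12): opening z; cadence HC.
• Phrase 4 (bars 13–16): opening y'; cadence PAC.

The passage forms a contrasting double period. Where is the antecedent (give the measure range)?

measures 1–8

In a double period the four phrases pair into a large antecedent (phrases 1–2, ending half cadence) and a large consequent (phrases 3–4, ending perfect authentic cadence). The antecedent spans mm. 1–8.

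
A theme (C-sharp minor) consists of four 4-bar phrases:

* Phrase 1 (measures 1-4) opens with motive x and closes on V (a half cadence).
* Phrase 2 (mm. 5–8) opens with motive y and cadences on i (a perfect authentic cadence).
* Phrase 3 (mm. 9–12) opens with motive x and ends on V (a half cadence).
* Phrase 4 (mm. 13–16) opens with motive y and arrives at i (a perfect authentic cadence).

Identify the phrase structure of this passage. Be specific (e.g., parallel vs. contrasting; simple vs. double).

repeated period

The cadence pattern HC–PAC–HC–PAC is weak–strong twice, and phrases 3–4 restate phrases 1–2: a period heard twice, not a double period (which would end weakly at phrase 2).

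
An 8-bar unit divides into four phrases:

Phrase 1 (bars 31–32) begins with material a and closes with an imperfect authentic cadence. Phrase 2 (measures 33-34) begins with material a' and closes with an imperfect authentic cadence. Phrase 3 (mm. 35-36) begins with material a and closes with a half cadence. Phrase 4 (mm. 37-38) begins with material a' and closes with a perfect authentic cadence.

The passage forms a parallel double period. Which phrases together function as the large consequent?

phrases 3 and 4

In a double period the first pair of phrases (ending imperfect authentic cadence) is the large antecedent and the second pair (ending perfect authentic cadence) is the large consequent; the consequent is phrases 3 and 4.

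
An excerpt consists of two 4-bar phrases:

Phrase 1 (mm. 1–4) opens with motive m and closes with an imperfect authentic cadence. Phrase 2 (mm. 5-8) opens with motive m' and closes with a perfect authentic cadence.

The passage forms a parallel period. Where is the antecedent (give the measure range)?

The antecedent is the phrase ending with the weaker cadence (imperfect authentic cadence, phrase 1) and the consequent the one ending more conclusively (perfect authentic cadence, phrase 2); the antecedent is mm. 1–4.

measures 1–4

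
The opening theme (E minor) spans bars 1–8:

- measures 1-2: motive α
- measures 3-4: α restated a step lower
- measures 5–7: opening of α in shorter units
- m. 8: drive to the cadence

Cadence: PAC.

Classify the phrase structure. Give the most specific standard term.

Basic idea (measures 1-2) + its repetition (mm. 3–4) form the presentation; fragmentation and cadence (mm. 5–8) form the continuation — the 8-bar whole is a sentence.

sentence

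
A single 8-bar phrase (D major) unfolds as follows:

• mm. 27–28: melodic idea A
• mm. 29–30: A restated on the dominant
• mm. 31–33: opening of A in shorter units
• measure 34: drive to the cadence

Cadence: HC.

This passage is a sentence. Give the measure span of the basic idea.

The presentation of a sentence is the basic idea (mm. 27-28) plus its repetition (mm. 29-30); the basic idea is therefore mm. 27–28.

measures 27–28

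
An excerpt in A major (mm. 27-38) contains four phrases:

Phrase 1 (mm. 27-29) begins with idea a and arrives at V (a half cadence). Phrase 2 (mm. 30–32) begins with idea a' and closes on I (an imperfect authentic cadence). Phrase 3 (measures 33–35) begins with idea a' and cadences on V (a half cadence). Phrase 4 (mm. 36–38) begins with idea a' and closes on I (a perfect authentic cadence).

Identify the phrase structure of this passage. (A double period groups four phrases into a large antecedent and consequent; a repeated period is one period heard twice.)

parallel double period

Four phrases in two halves: the first half (mm. 27–32) ends with an imperfect authentic cadence, the second (mm. 33–38) with a perfect authentic cadence — a large antecedent–consequent pair, i.e. a double period.
Phrase 3 begins with the same material as phrase 1, making it parallel.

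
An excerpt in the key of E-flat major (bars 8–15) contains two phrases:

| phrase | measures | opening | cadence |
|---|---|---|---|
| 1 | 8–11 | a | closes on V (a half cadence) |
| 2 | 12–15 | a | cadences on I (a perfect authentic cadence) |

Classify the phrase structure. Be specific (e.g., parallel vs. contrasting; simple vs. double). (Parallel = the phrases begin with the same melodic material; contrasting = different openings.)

parallel period

Phrase 1 ends with a half cadence (weaker) and phrase 2 with a perfect authentic cadence (stronger): antecedent + consequent = a period.
The two phrases open with the same material (a / a), so the period is parallel.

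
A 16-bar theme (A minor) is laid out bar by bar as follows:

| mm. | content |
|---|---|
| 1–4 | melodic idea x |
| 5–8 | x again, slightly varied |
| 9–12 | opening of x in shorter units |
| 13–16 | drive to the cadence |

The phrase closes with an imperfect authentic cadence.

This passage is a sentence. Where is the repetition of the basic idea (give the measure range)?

The presentation of a sentence is the basic idea (bars 1–4) plus its repetition (mm. 5–8); the repetition of the basic idea is therefore mm. 5-8.

measures 5–8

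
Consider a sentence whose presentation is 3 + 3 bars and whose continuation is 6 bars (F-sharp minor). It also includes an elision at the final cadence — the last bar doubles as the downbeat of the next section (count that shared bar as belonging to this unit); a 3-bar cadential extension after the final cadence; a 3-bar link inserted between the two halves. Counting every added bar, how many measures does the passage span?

18 measures

Basic sentence: 3 + 3 + 6 = 12 bars.
12 (basic form) + 3 (cadential extension) + 3 (link) = 18.
The elision shares a bar with the next section but does not change this unit's count.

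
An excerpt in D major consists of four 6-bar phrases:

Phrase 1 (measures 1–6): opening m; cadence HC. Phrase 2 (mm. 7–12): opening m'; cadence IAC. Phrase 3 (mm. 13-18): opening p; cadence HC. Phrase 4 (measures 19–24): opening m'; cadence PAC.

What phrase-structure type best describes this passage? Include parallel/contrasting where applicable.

Four phrases in two halves: the first half (mm. 1-12) ends with an imperfect authentic cadence, the second (bars 13-24) with a perfect authentic cadence — a large antecedent–consequent pair, i.e. a double period.
Phrase 3 begins with different material from phrase 1, making it contrasting.

contrasting double period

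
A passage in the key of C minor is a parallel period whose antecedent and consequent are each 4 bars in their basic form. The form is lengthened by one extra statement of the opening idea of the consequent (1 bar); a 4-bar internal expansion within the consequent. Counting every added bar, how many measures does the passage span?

Basic parallel period: 4 + 4 = 8 bars.
8 (basic form) + 1 (extra statement) + 4 (internal expansion) = 13.

13 measures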